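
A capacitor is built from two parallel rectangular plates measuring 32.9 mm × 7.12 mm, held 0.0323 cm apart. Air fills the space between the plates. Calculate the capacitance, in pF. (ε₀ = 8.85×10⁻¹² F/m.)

A = 32.9 × 7.12 mm² = 2.34×10⁻⁴ m².
C = ε₀A/d = 8.85×10⁻¹² × 2.34×10⁻⁴ / 3.23×10⁻⁴ = 6.42×10⁻¹² F.

6.42 pF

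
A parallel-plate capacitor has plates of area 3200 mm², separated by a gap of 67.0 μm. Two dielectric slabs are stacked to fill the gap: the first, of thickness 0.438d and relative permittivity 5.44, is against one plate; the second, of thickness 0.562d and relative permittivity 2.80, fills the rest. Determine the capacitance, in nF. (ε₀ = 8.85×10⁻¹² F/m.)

A = 3200 mm² = 3.20×10⁻³ m².
Stacked slabs ⇒ two capacitors in series, each with the full plate area.
C₁ = κ₁ε₀A/d₁ = 5.44 × 8.85×10⁻¹² × 3.20×10⁻³ / 2.93×10⁻⁵ = 5.25×10⁻⁹ F.
C₂ = κ₂ε₀A/d₂ = 2.80 × 8.85×10⁻¹² × 3.20×10⁻³ / 3.77×10⁻⁵ = 2.11×10⁻⁹ F.
C = (1/C₁ + 1/C₂)⁻¹ = 1.50×10⁻⁹ F.

C ≈ 1.50 nF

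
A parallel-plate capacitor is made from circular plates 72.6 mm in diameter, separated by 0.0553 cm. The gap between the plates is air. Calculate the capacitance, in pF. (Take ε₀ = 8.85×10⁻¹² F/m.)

A = π(72.6/2 mm)² = 4.14×10⁻³ m².
C = ε₀A/d = 8.85×10⁻¹² × 4.14×10⁻³ / 5.53×10⁻⁴ = 6.62×10⁻¹¹ F.

C ≈ 66.2 pF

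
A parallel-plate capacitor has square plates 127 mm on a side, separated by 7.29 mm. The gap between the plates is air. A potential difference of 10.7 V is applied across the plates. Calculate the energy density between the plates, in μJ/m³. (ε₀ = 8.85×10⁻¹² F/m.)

u ≈ 9.53 μJ/m³

E = V/d = 10.7 / 7.29×10⁻³ = 1.47×10³ V/m.
u = ½ε₀E² = ½ × 8.85×10⁻¹² × (1.47×10³)² = 9.53×10⁻⁶ J/m³.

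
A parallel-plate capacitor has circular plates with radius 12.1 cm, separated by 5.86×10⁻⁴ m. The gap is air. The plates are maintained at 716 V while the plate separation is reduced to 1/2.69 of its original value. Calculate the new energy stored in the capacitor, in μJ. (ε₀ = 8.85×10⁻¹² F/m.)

U ≈ 479 μJ

A = π(12.1 cm)² = 4.60×10⁻² m².
Initially C₁ = ε₀A/d = 8.85×10⁻¹² × 4.60×10⁻² / 5.86×10⁻⁴ = 6.95×10⁻¹⁰ F.
U₁ = 1.78×10⁻⁴ J.
Battery connected ⇒ V is held fixed. C₂ = 2.69 C₁ and U = ½CV², so U₂/U₁ = C₂/C₁ = 2.69.
U₂ = 2.69 × 1.78×10⁻⁴ = 4.79×10⁻⁴ J.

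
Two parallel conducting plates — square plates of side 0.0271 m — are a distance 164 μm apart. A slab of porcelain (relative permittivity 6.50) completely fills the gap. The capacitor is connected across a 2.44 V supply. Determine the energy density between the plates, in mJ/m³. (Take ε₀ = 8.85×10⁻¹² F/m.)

E = V/d = 2.44 / 1.64×10⁻⁴ = 1.49×10⁴ V/m.
u = ½κε₀E² = ½ × 6.50 × 8.85×10⁻¹² × (1.49×10⁴)² = 6.37×10⁻³ J/m³.

u ≈ 6.37 mJ/m³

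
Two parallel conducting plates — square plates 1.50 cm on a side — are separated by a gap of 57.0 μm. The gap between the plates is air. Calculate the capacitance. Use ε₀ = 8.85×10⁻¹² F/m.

A = (1.50 cm)² = 2.25×10⁻⁴ m².
C = ε₀A/d = 8.85×10⁻¹² × 2.25×10⁻⁴ / 5.70×10⁻⁵ = 3.49×10⁻¹¹ F.

C ≈ 34.9 pF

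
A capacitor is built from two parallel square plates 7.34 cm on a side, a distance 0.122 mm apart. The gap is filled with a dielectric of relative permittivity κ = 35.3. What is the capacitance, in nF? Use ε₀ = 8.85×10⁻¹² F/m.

C ≈ 13.8 nF

A = (7.34 cm)² = 5.39×10⁻³ m².
C = κε₀A/d = 35.3 × 8.85×10⁻¹² × 5.39×10⁻³ / 1.22×10⁻⁴ = 1.38×10⁻⁸ F.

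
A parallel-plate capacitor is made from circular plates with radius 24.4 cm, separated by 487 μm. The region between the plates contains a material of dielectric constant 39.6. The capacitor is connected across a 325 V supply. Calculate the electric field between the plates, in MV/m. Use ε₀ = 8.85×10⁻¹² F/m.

E ≈ 0.667 MV/m

E = V/d = 325 / 4.87×10⁻⁴ = 6.67×10⁵ V/m.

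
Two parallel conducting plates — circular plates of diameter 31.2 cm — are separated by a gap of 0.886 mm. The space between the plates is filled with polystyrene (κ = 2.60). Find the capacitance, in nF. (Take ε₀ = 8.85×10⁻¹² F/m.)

C ≈ 1.99 nF

A = π(31.2/2 cm)² = 7.65×10⁻² m².
C = κε₀A/d = 2.60 × 8.85×10⁻¹² × 7.65×10⁻² / 8.86×10⁻⁴ = 1.99×10⁻⁹ F.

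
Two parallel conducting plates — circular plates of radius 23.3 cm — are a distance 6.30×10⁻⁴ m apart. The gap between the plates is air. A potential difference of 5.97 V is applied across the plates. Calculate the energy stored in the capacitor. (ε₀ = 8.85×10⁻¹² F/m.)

A = π(23.3 cm)² = 0.171 m².
C = ε₀A/d = 8.85×10⁻¹² × 0.171 / 6.30×10⁻⁴ = 2.40×10⁻⁹ F.
U = ½CV² = ½ × 2.40×10⁻⁹ × (5.97)² = 4.27×10⁻⁸ J.

U ≈ 42.7 nJ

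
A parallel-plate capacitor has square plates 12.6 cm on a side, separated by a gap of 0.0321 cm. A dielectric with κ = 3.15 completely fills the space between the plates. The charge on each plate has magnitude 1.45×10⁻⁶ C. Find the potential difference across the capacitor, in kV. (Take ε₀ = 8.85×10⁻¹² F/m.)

V ≈ 1.05 kV

A = (12.6 cm)² = 1.59×10⁻² m².
C = κε₀A/d = 3.15 × 8.85×10⁻¹² × 1.59×10⁻² / 3.21×10⁻⁴ = 1.38×10⁻⁹ F.
V = Q/C = 1.45×10⁻⁶ / 1.38×10⁻⁹ = 1.05×10³ V.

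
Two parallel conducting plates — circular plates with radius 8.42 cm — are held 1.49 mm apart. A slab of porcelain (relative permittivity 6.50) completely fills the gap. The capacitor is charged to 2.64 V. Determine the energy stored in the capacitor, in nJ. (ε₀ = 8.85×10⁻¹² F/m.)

U ≈ 3.00 nJ

A = π(8.42 cm)² = 2.23×10⁻² m².
C = κε₀A/d = 6.50 × 8.85×10⁻¹² × 2.23×10⁻² / 1.49×10⁻³ = 8.60×10⁻¹⁰ F.
U = ½CV² = ½ × 8.60×10⁻¹⁰ × (2.64)² = 3.00×10⁻⁹ J.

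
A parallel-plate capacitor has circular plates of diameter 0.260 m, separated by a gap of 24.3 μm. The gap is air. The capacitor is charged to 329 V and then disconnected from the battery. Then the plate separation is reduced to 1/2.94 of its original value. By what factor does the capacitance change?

2.94

C = ε₀A/d scales as 1/d, so C₂/C₁ = d₁/d₂ = 2.94.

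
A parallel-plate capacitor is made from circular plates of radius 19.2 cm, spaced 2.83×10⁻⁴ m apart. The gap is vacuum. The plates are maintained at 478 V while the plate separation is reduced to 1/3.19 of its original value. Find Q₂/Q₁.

3.19

Battery connected ⇒ V is held fixed.
C₂ = 3.19 C₁ and Q = CV, so Q₂/Q₁ = C₂/C₁ = 3.19.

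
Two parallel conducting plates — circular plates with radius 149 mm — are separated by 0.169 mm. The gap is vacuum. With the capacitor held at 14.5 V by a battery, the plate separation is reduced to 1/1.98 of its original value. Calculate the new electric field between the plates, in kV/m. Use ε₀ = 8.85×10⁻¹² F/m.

170 kV/m

A = π(149 mm)² = 6.97×10⁻² m².
Initially C₁ = ε₀A/d = 8.85×10⁻¹² × 6.97×10⁻² / 1.69×10⁻⁴ = 3.65×10⁻⁹ F.
E₁ = 8.58×10⁴ V/m.
Battery connected ⇒ V is held fixed. E = V/d, so E₂/E₁ = d₁/d₂ = 1.98.
E₂ = 1.98 × 8.58×10⁴ = 1.70×10⁵ V/m.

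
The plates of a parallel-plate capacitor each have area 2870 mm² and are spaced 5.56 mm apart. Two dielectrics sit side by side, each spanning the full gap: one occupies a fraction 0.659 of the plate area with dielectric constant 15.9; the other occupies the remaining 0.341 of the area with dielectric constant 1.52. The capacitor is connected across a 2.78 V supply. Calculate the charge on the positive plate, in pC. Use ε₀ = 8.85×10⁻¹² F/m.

A = 2870 mm² = 2.87×10⁻³ m².
Side-by-side slabs ⇒ two capacitors in parallel, each spanning the full gap.
C₁ = κ₁ε₀A₁/d = 15.9 × 8.85×10⁻¹² × 1.89×10⁻³ / 5.56×10⁻³ = 4.79×10⁻¹¹ F.
C₂ = κ₂ε₀A₂/d = 1.52 × 8.85×10⁻¹² × 9.79×10⁻⁴ / 5.56×10⁻³ = 2.37×10⁻¹² F.
C = C₁ + C₂ = 5.02×10⁻¹¹ F.
Q = CV = 5.02×10⁻¹¹ × 2.78 = 1.40×10⁻¹⁰ C.

140 pC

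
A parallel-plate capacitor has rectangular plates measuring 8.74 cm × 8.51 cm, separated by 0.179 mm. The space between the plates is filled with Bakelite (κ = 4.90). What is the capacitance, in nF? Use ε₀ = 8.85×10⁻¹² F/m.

1.80 nF

A = 8.74 × 8.51 cm² = 7.44×10⁻³ m².
C = κε₀A/d = 4.90 × 8.85×10⁻¹² × 7.44×10⁻³ / 1.79×10⁻⁴ = 1.80×10⁻⁹ F.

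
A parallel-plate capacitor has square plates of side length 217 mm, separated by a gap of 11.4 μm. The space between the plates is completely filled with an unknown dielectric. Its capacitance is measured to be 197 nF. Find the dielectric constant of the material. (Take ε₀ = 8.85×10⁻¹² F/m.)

A = (217 mm)² = 4.71×10⁻² m².
κ = Cd/(ε₀A) = 1.97×10⁻⁷ × 1.14×10⁻⁵ / (8.85×10⁻¹² × 4.71×10⁻²) = 5.39.

5.39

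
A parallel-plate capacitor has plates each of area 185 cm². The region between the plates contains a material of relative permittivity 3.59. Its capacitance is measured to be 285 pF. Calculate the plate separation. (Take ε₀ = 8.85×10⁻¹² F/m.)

A = 185 cm² = 1.85×10⁻² m².
d = κε₀A/C = 3.59 × 8.85×10⁻¹² × 1.85×10⁻² / 2.85×10⁻¹⁰ = 2.06×10⁻³ m.

d ≈ 2.06 mm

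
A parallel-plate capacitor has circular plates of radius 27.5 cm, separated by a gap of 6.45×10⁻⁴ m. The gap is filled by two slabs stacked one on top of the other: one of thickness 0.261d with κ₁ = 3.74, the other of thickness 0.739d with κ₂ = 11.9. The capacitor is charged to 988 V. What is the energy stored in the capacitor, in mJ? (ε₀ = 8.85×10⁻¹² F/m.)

U ≈ 12.1 mJ

A = π(27.5 cm)² = 0.238 m².
Stacked slabs ⇒ two capacitors in series, each with the full plate area.
C₁ = κ₁ε₀A/d₁ = 3.74 × 8.85×10⁻¹² × 0.238 / 1.68×10⁻⁴ = 4.67×10⁻⁸ F.
C₂ = κ₂ε₀A/d₂ = 11.9 × 8.85×10⁻¹² × 0.238 / 4.77×10⁻⁴ = 5.25×10⁻⁸ F.
C = (1/C₁ + 1/C₂)⁻¹ = 2.47×10⁻⁸ F.
U = ½CV² = ½ × 2.47×10⁻⁸ × (988)² = 1.21×10⁻² J.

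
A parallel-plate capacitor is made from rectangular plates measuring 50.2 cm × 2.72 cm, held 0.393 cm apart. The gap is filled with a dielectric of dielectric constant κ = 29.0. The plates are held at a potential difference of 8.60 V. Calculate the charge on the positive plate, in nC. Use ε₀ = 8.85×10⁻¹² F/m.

7.67 nC

A = 50.2 × 2.72 cm² = 1.37×10⁻² m².
C = κε₀A/d = 29.0 × 8.85×10⁻¹² × 1.37×10⁻² / 3.93×10⁻³ = 8.92×10⁻¹⁰ F.
Q = CV = 8.92×10⁻¹⁰ × 8.60 = 7.67×10⁻⁹ C.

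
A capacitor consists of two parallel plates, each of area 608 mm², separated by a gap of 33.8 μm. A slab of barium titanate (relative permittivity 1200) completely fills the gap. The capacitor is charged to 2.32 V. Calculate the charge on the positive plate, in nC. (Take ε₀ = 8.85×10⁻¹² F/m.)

A = 608 mm² = 6.08×10⁻⁴ m².
C = κε₀A/d = 1200 × 8.85×10⁻¹² × 6.08×10⁻⁴ / 3.38×10⁻⁵ = 1.91×10⁻⁷ F.
Q = CV = 1.91×10⁻⁷ × 2.32 = 4.43×10⁻⁷ C.

Q ≈ 443 nC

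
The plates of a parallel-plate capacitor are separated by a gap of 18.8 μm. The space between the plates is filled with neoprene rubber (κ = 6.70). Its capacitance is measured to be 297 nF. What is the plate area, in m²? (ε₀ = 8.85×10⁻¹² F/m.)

0.0942 m²

A = Cd/(κε₀) = 2.97×10⁻⁷ × 1.88×10⁻⁵ / (6.70 × 8.85×10⁻¹²) = 9.42×10⁻² m².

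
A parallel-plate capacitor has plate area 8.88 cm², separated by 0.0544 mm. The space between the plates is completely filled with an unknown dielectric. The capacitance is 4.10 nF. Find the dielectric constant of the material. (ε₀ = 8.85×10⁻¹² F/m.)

κ ≈ 28.4

A = 8.88 cm² = 8.88×10⁻⁴ m².
κ = Cd/(ε₀A) = 4.10×10⁻⁹ × 5.44×10⁻⁵ / (8.85×10⁻¹² × 8.88×10⁻⁴) = 28.4.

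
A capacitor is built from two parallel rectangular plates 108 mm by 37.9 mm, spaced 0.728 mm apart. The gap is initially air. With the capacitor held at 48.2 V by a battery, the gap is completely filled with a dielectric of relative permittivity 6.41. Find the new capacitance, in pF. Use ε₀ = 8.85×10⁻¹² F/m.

A = 108 × 37.9 mm² = 4.09×10⁻³ m².
Initially C₁ = ε₀A/d = 8.85×10⁻¹² × 4.09×10⁻³ / 7.28×10⁻⁴ = 4.98×10⁻¹¹ F.
C = κε₀A/d scales with κ, so C₂/C₁ = κ = 6.41.
C₂ = 6.41 × 4.98×10⁻¹¹ = 3.19×10⁻¹⁰ F.

319 pF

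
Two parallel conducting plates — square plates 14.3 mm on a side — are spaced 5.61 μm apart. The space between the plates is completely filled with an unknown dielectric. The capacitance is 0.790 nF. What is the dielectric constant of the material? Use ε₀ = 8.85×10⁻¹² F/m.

2.45

A = (14.3 mm)² = 2.04×10⁻⁴ m².
κ = Cd/(ε₀A) = 7.90×10⁻¹⁰ × 5.61×10⁻⁶ / (8.85×10⁻¹² × 2.04×10⁻⁴) = 2.45.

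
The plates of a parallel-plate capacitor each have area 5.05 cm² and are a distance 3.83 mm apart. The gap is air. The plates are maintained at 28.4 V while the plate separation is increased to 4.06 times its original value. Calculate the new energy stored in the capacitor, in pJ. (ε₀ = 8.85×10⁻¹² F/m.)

U ≈ 116 pJ

A = 5.05 cm² = 5.05×10⁻⁴ m².
Initially C₁ = ε₀A/d = 8.85×10⁻¹² × 5.05×10⁻⁴ / 3.83×10⁻³ = 1.17×10⁻¹² F.
U₁ = 4.71×10⁻¹⁰ J.
Battery connected ⇒ V is held fixed. C₂ = 0.246 C₁ and U = ½CV², so U₂/U₁ = C₂/C₁ = 0.246.
U₂ = 0.246 × 4.71×10⁻¹⁰ = 1.16×10⁻¹⁰ J.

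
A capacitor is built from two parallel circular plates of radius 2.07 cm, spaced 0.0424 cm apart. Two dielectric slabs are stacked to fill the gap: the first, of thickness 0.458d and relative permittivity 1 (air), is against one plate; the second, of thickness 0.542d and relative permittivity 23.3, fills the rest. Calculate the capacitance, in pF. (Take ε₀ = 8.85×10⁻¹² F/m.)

A = π(2.07 cm)² = 1.35×10⁻³ m².
Stacked slabs ⇒ two capacitors in series, each with the full plate area.
C₁ = κ₁ε₀A/d₁ = 1.00 × 8.85×10⁻¹² × 1.35×10⁻³ / 1.94×10⁻⁴ = 6.13×10⁻¹¹ F.
C₂ = κ₂ε₀A/d₂ = 23.3 × 8.85×10⁻¹² × 1.35×10⁻³ / 2.30×10⁻⁴ = 1.21×10⁻⁹ F.
C = (1/C₁ + 1/C₂)⁻¹ = 5.84×10⁻¹¹ F.

58.4 pF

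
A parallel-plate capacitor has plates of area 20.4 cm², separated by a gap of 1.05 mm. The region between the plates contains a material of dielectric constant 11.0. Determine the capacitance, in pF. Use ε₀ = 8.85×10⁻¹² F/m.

A = 20.4 cm² = 2.04×10⁻³ m².
C = κε₀A/d = 11.0 × 8.85×10⁻¹² × 2.04×10⁻³ / 1.05×10⁻³ = 1.89×10⁻¹⁰ F.

189 pF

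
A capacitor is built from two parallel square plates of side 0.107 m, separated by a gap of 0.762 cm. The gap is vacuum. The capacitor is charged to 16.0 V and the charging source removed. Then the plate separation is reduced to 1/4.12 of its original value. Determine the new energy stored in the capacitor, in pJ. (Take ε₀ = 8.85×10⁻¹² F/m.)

A = (0.107 m)² = 1.14×10⁻² m².
Initially C₁ = ε₀A/d = 8.85×10⁻¹² × 1.14×10⁻² / 7.62×10⁻³ = 1.33×10⁻¹¹ F.
U₁ = 1.70×10⁻⁹ J.
Isolated ⇒ Q is held fixed. C₂ = 4.12 C₁ and U = Q²/(2C), so U₂/U₁ = C₁/C₂ = 0.243.
U₂ = 0.243 × 1.70×10⁻⁹ = 4.13×10⁻¹⁰ J.

U ≈ 413 pJ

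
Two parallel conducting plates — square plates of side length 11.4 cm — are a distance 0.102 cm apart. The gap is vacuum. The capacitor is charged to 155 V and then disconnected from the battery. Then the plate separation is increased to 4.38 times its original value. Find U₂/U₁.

Isolated ⇒ Q is held fixed.
C₂ = 0.228 C₁ and U = Q²/(2C), so U₂/U₁ = C₁/C₂ = 4.38.

U₂/U₁ ≈ 4.38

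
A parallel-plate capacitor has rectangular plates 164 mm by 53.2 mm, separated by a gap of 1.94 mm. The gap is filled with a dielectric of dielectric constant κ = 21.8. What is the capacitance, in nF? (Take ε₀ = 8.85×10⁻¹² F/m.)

A = 164 × 53.2 mm² = 8.72×10⁻³ m².
C = κε₀A/d = 21.8 × 8.85×10⁻¹² × 8.72×10⁻³ / 1.94×10⁻³ = 8.68×10⁻¹⁰ F.

0.868 nF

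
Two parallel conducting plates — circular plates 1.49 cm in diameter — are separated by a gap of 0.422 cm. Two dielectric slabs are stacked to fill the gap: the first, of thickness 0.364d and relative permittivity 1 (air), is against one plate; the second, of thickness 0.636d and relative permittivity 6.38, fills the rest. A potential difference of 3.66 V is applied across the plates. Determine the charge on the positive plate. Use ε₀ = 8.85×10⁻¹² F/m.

Q ≈ 2.89 pC

A = π(1.49/2 cm)² = 1.74×10⁻⁴ m².
Stacked slabs ⇒ two capacitors in series, each with the full plate area.
C₁ = κ₁ε₀A/d₁ = 1.00 × 8.85×10⁻¹² × 1.74×10⁻⁴ / 1.54×10⁻³ = 1.00×10⁻¹² F.
C₂ = κ₂ε₀A/d₂ = 6.38 × 8.85×10⁻¹² × 1.74×10⁻⁴ / 2.68×10⁻³ = 3.67×10⁻¹² F.
C = (1/C₁ + 1/C₂)⁻¹ = 7.89×10⁻¹³ F.
Q = CV = 7.89×10⁻¹³ × 3.66 = 2.89×10⁻¹² C.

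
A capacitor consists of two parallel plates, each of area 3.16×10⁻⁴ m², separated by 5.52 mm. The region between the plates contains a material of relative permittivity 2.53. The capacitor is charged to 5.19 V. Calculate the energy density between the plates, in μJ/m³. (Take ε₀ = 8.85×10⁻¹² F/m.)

9.90 μJ/m³

E = V/d = 5.19 / 5.52×10⁻³ = 9.40×10² V/m.
u = ½κε₀E² = ½ × 2.53 × 8.85×10⁻¹² × (9.40×10²)² = 9.90×10⁻⁶ J/m³.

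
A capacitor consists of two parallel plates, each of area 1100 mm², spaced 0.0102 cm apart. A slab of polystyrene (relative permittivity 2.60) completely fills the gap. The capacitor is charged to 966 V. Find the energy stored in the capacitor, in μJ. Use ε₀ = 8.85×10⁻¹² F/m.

116 μJ

A = 1100 mm² = 1.10×10⁻³ m².
C = κε₀A/d = 2.60 × 8.85×10⁻¹² × 1.10×10⁻³ / 1.02×10⁻⁴ = 2.48×10⁻¹⁰ F.
U = ½CV² = ½ × 2.48×10⁻¹⁰ × (966)² = 1.16×10⁻⁴ J.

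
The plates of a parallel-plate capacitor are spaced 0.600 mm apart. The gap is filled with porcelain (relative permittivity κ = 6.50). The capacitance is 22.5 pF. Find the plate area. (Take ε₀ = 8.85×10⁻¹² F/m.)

A ≈ 235 mm²

A = Cd/(κε₀) = 2.25×10⁻¹¹ × 6.00×10⁻⁴ / (6.50 × 8.85×10⁻¹²) = 2.35×10⁻⁴ m².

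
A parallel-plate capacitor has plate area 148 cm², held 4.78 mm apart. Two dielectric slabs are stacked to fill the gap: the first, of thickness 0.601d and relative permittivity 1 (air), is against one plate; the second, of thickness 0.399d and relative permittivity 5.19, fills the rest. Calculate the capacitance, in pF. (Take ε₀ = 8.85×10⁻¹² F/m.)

A = 148 cm² = 1.48×10⁻² m².
Stacked slabs ⇒ two capacitors in series, each with the full plate area.
C₁ = κ₁ε₀A/d₁ = 1.00 × 8.85×10⁻¹² × 1.48×10⁻² / 2.87×10⁻³ = 4.56×10⁻¹¹ F.
C₂ = κ₂ε₀A/d₂ = 5.19 × 8.85×10⁻¹² × 1.48×10⁻² / 1.91×10⁻³ = 3.56×10⁻¹⁰ F.
C = (1/C₁ + 1/C₂)⁻¹ = 4.04×10⁻¹¹ F.

40.4 pF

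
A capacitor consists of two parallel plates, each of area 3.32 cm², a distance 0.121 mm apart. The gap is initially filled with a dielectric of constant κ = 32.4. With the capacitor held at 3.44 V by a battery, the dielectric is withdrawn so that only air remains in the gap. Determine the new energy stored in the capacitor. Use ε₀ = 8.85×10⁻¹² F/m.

A = 3.32 cm² = 3.32×10⁻⁴ m².
Initially C₁ = κε₀A/d = 32.4 × 8.85×10⁻¹² × 3.32×10⁻⁴ / 1.21×10⁻⁴ = 7.87×10⁻¹⁰ F.
U₁ = 4.66×10⁻⁹ J.
Battery connected ⇒ V is held fixed. C₂ = 0.0309 C₁ and U = ½CV², so U₂/U₁ = C₂/C₁ = 0.0309.
U₂ = 0.0309 × 4.66×10⁻⁹ = 1.44×10⁻¹⁰ J.

U ≈ 144 pJ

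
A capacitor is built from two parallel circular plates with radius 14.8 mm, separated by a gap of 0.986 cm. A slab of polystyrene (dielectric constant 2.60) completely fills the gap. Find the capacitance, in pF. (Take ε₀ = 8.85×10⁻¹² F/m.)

C ≈ 1.61 pF

A = π(14.8 mm)² = 6.88×10⁻⁴ m².
C = κε₀A/d = 2.60 × 8.85×10⁻¹² × 6.88×10⁻⁴ / 9.86×10⁻³ = 1.61×10⁻¹² F.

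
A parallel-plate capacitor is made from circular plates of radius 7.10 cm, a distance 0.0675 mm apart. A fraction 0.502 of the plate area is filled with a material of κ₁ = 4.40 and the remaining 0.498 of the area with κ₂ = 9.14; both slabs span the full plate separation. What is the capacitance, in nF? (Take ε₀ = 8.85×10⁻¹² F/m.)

A = π(7.10 cm)² = 1.58×10⁻² m².
Side-by-side slabs ⇒ two capacitors in parallel, each spanning the full gap.
C₁ = κ₁ε₀A₁/d = 4.40 × 8.85×10⁻¹² × 7.95×10⁻³ / 6.75×10⁻⁵ = 4.59×10⁻⁹ F.
C₂ = κ₂ε₀A₂/d = 9.14 × 8.85×10⁻¹² × 7.89×10⁻³ / 6.75×10⁻⁵ = 9.45×10⁻⁹ F.
C = C₁ + C₂ = 1.40×10⁻⁸ F.

14.0 nF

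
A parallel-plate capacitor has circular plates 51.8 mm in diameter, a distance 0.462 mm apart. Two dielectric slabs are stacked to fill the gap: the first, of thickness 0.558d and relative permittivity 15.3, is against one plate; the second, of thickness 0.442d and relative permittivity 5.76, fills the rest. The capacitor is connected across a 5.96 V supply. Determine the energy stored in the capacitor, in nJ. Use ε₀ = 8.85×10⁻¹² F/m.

U ≈ 6.33 nJ

A = π(51.8/2 mm)² = 2.11×10⁻³ m².
Stacked slabs ⇒ two capacitors in series, each with the full plate area.
C₁ = κ₁ε₀A/d₁ = 15.3 × 8.85×10⁻¹² × 2.11×10⁻³ / 2.58×10⁻⁴ = 1.11×10⁻⁹ F.
C₂ = κ₂ε₀A/d₂ = 5.76 × 8.85×10⁻¹² × 2.11×10⁻³ / 2.04×10⁻⁴ = 5.26×10⁻¹⁰ F.
C = (1/C₁ + 1/C₂)⁻¹ = 3.57×10⁻¹⁰ F.
U = ½CV² = ½ × 3.57×10⁻¹⁰ × (5.96)² = 6.33×10⁻⁹ J.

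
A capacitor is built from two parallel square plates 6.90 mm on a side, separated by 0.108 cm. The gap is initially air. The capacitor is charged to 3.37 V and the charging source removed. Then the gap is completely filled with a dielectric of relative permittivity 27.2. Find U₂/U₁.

Isolated ⇒ Q is held fixed.
C₂ = 27.2 C₁ and U = Q²/(2C), so U₂/U₁ = C₁/C₂ = 0.0368.

0.0368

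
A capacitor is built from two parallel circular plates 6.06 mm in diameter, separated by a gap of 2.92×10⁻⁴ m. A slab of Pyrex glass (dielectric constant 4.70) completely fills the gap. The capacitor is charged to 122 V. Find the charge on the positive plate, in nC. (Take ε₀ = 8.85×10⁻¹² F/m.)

A = π(6.06/2 mm)² = 2.88×10⁻⁵ m².
C = κε₀A/d = 4.70 × 8.85×10⁻¹² × 2.88×10⁻⁵ / 2.92×10⁻⁴ = 4.11×10⁻¹² F.
Q = CV = 4.11×10⁻¹² × 122 = 5.01×10⁻¹⁰ C.

0.501 nC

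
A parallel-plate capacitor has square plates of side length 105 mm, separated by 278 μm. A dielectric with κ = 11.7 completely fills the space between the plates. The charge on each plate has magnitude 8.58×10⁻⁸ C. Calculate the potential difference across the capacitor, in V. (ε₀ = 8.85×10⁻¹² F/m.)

V ≈ 20.9 V

A = (105 mm)² = 1.10×10⁻² m².
C = κε₀A/d = 11.7 × 8.85×10⁻¹² × 1.10×10⁻² / 2.78×10⁻⁴ = 4.11×10⁻⁹ F.
V = Q/C = 8.58×10⁻⁸ / 4.11×10⁻⁹ = 20.9 V.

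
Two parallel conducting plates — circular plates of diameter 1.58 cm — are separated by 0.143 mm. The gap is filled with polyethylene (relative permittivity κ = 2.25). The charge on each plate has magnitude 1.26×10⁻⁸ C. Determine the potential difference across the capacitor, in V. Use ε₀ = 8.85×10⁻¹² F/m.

V ≈ 462 V

A = π(1.58/2 cm)² = 1.96×10⁻⁴ m².
C = κε₀A/d = 2.25 × 8.85×10⁻¹² × 1.96×10⁻⁴ / 1.43×10⁻⁴ = 2.73×10⁻¹¹ F.
V = Q/C = 1.26×10⁻⁸ / 2.73×10⁻¹¹ = 4.62×10² V.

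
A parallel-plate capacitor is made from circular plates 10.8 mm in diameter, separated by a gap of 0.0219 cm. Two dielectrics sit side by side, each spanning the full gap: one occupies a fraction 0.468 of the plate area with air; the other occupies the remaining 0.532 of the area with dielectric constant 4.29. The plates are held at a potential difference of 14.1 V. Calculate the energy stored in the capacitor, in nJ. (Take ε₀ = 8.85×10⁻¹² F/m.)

A = π(10.8/2 mm)² = 9.16×10⁻⁵ m².
Side-by-side slabs ⇒ two capacitors in parallel, each spanning the full gap.
C₁ = κ₁ε₀A₁/d = 1.00 × 8.85×10⁻¹² × 4.29×10⁻⁵ / 2.19×10⁻⁴ = 1.73×10⁻¹² F.
C₂ = κ₂ε₀A₂/d = 4.29 × 8.85×10⁻¹² × 4.87×10⁻⁵ / 2.19×10⁻⁴ = 8.45×10⁻¹² F.
C = C₁ + C₂ = 1.02×10⁻¹¹ F.
U = ½CV² = ½ × 1.02×10⁻¹¹ × (14.1)² = 1.01×10⁻⁹ J.

U ≈ 1.01 nJ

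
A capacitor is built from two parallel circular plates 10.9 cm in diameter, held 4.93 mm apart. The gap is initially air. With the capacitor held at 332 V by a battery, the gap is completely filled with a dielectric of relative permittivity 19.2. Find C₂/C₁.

C = κε₀A/d scales with κ, so C₂/C₁ = κ = 19.2.

C₂/C₁ ≈ 19.2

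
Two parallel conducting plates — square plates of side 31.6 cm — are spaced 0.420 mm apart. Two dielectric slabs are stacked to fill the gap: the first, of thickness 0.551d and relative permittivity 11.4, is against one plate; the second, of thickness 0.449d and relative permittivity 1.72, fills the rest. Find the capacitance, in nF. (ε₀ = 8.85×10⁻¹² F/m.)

C ≈ 6.80 nF

A = (31.6 cm)² = 9.99×10⁻² m².
Stacked slabs ⇒ two capacitors in series, each with the full plate area.
C₁ = κ₁ε₀A/d₁ = 11.4 × 8.85×10⁻¹² × 9.99×10⁻² / 2.31×10⁻⁴ = 4.35×10⁻⁸ F.
C₂ = κ₂ε₀A/d₂ = 1.72 × 8.85×10⁻¹² × 9.99×10⁻² / 1.89×10⁻⁴ = 8.06×10⁻⁹ F.
C = (1/C₁ + 1/C₂)⁻¹ = 6.80×10⁻⁹ F.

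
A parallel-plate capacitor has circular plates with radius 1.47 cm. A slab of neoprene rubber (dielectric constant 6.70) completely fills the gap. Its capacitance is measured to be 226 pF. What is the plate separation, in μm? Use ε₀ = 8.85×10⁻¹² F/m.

A = π(1.47 cm)² = 6.79×10⁻⁴ m².
d = κε₀A/C = 6.70 × 8.85×10⁻¹² × 6.79×10⁻⁴ / 2.26×10⁻¹⁰ = 1.78×10⁻⁴ m.

178 μm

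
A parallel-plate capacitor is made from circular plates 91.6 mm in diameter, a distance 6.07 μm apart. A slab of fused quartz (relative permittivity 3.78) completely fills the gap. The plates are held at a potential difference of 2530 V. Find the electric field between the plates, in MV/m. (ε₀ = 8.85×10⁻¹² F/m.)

417 MV/m

E = V/d = 2530 / 6.07×10⁻⁶ = 4.17×10⁸ V/m.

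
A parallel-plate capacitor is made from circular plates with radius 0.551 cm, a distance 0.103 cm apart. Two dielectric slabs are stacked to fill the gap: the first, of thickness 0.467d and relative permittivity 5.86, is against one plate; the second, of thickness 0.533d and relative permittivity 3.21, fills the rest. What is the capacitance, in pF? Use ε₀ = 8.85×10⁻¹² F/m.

A = π(0.551 cm)² = 9.54×10⁻⁵ m².
Stacked slabs ⇒ two capacitors in series, each with the full plate area.
C₁ = κ₁ε₀A/d₁ = 5.86 × 8.85×10⁻¹² × 9.54×10⁻⁵ / 4.81×10⁻⁴ = 1.03×10⁻¹¹ F.
C₂ = κ₂ε₀A/d₂ = 3.21 × 8.85×10⁻¹² × 9.54×10⁻⁵ / 5.49×10⁻⁴ = 4.94×10⁻¹² F.
C = (1/C₁ + 1/C₂)⁻¹ = 3.33×10⁻¹² F.

C ≈ 3.33 pF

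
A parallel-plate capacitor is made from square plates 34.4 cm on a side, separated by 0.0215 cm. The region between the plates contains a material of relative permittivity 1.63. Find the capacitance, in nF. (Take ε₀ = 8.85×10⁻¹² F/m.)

7.94 nF

A = (34.4 cm)² = 0.118 m².
C = κε₀A/d = 1.63 × 8.85×10⁻¹² × 0.118 / 2.15×10⁻⁴ = 7.94×10⁻⁹ F.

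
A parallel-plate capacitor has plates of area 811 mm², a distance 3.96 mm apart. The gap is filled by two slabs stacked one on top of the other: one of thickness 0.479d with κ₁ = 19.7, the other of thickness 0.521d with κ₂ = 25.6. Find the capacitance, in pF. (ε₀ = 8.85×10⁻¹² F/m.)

A = 811 mm² = 8.11×10⁻⁴ m².
Stacked slabs ⇒ two capacitors in series, each with the full plate area.
C₁ = κ₁ε₀A/d₁ = 19.7 × 8.85×10⁻¹² × 8.11×10⁻⁴ / 1.90×10⁻³ = 7.45×10⁻¹¹ F.
C₂ = κ₂ε₀A/d₂ = 25.6 × 8.85×10⁻¹² × 8.11×10⁻⁴ / 2.06×10⁻³ = 8.91×10⁻¹¹ F.
C = (1/C₁ + 1/C₂)⁻¹ = 4.06×10⁻¹¹ F.

C ≈ 40.6 pF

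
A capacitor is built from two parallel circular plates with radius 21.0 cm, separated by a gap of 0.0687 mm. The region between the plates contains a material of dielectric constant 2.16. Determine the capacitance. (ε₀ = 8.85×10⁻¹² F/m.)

C ≈ 38.6 nF

A = π(21.0 cm)² = 0.139 m².
C = κε₀A/d = 2.16 × 8.85×10⁻¹² × 0.139 / 6.87×10⁻⁵ = 3.86×10⁻⁸ F.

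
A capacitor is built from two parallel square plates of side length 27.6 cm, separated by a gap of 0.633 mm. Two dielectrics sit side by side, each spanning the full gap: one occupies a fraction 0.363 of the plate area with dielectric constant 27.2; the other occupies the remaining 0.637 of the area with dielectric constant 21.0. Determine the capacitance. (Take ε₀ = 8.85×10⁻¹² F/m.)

C ≈ 24.8 nF

A = (27.6 cm)² = 7.62×10⁻² m².
Side-by-side slabs ⇒ two capacitors in parallel, each spanning the full gap.
C₁ = κ₁ε₀A₁/d = 27.2 × 8.85×10⁻¹² × 2.77×10⁻² / 6.33×10⁻⁴ = 1.05×10⁻⁸ F.
C₂ = κ₂ε₀A₂/d = 21.0 × 8.85×10⁻¹² × 4.85×10⁻² / 6.33×10⁻⁴ = 1.42×10⁻⁸ F.
C = C₁ + C₂ = 2.48×10⁻⁸ F.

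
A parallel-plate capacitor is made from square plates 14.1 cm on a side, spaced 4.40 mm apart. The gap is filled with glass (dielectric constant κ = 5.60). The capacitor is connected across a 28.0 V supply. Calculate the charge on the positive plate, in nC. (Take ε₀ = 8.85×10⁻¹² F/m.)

6.27 nC

A = (14.1 cm)² = 1.99×10⁻² m².
C = κε₀A/d = 5.60 × 8.85×10⁻¹² × 1.99×10⁻² / 4.40×10⁻³ = 2.24×10⁻¹⁰ F.
Q = CV = 2.24×10⁻¹⁰ × 28.0 = 6.27×10⁻⁹ C.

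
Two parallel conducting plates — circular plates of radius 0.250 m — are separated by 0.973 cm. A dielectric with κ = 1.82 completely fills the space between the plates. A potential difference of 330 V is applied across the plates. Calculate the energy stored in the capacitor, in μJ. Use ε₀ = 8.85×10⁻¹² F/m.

17.7 μJ

A = π(0.250 m)² = 0.196 m².
C = κε₀A/d = 1.82 × 8.85×10⁻¹² × 0.196 / 9.73×10⁻³ = 3.25×10⁻¹⁰ F.
U = ½CV² = ½ × 3.25×10⁻¹⁰ × (330)² = 1.77×10⁻⁵ J.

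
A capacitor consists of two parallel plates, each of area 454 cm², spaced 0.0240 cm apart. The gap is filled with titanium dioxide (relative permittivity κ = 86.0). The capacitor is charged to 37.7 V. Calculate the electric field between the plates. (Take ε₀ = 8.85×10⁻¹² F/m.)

E = V/d = 37.7 / 2.40×10⁻⁴ = 1.57×10⁵ V/m.

E ≈ 157 kV/m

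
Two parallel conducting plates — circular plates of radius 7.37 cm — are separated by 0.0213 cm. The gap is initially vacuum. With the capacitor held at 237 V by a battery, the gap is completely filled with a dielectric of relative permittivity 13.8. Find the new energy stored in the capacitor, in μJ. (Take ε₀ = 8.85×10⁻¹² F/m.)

A = π(7.37 cm)² = 1.71×10⁻² m².
Initially C₁ = ε₀A/d = 8.85×10⁻¹² × 1.71×10⁻² / 2.13×10⁻⁴ = 7.09×10⁻¹⁰ F.
U₁ = 1.99×10⁻⁵ J.
Battery connected ⇒ V is held fixed. C₂ = 13.8 C₁ and U = ½CV², so U₂/U₁ = C₂/C₁ = 13.8.
U₂ = 13.8 × 1.99×10⁻⁵ = 2.75×10⁻⁴ J.

U ≈ 275 μJ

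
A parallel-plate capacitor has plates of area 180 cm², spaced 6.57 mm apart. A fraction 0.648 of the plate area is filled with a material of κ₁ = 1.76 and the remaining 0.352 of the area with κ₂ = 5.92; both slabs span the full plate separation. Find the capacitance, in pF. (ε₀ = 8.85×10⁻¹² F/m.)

A = 180 cm² = 1.80×10⁻² m².
Side-by-side slabs ⇒ two capacitors in parallel, each spanning the full gap.
C₁ = κ₁ε₀A₁/d = 1.76 × 8.85×10⁻¹² × 1.17×10⁻² / 6.57×10⁻³ = 2.77×10⁻¹¹ F.
C₂ = κ₂ε₀A₂/d = 5.92 × 8.85×10⁻¹² × 6.34×10⁻³ / 6.57×10⁻³ = 5.05×10⁻¹¹ F.
C = C₁ + C₂ = 7.82×10⁻¹¹ F.

78.2 pF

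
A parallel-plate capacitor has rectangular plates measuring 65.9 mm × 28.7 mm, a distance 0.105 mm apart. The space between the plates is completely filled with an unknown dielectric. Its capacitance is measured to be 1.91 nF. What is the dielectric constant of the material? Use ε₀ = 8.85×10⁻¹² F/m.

A = 65.9 × 28.7 mm² = 1.89×10⁻³ m².
κ = Cd/(ε₀A) = 1.91×10⁻⁹ × 1.05×10⁻⁴ / (8.85×10⁻¹² × 1.89×10⁻³) = 12.0.

κ ≈ 12.0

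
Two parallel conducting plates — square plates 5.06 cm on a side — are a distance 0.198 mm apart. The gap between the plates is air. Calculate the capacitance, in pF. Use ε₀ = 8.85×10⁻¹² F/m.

A = (5.06 cm)² = 2.56×10⁻³ m².
C = ε₀A/d = 8.85×10⁻¹² × 2.56×10⁻³ / 1.98×10⁻⁴ = 1.14×10⁻¹⁰ F.

C ≈ 114 pF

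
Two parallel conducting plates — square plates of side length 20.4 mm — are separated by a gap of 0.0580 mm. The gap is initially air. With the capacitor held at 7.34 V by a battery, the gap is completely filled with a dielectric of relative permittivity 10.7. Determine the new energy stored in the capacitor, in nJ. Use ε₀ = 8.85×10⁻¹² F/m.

A = (20.4 mm)² = 4.16×10⁻⁴ m².
Initially C₁ = ε₀A/d = 8.85×10⁻¹² × 4.16×10⁻⁴ / 5.80×10⁻⁵ = 6.35×10⁻¹¹ F.
U₁ = 1.71×10⁻⁹ J.
Battery connected ⇒ V is held fixed. C₂ = 10.7 C₁ and U = ½CV², so U₂/U₁ = C₂/C₁ = 10.7.
U₂ = 10.7 × 1.71×10⁻⁹ = 1.83×10⁻⁸ J.

U ≈ 18.3 nJ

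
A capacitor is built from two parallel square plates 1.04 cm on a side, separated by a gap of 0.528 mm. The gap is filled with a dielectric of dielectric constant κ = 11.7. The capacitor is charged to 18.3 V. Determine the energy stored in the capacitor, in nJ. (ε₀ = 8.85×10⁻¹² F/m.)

U ≈ 3.55 nJ

A = (1.04 cm)² = 1.08×10⁻⁴ m².
C = κε₀A/d = 11.7 × 8.85×10⁻¹² × 1.08×10⁻⁴ / 5.28×10⁻⁴ = 2.12×10⁻¹¹ F.
U = ½CV² = ½ × 2.12×10⁻¹¹ × (18.3)² = 3.55×10⁻⁹ J.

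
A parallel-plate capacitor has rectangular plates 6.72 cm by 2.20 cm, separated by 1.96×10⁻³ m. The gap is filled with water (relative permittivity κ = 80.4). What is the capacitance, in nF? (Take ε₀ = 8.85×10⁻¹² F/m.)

0.537 nF

A = 6.72 × 2.20 cm² = 1.48×10⁻³ m².
C = κε₀A/d = 80.4 × 8.85×10⁻¹² × 1.48×10⁻³ / 1.96×10⁻³ = 5.37×10⁻¹⁰ F.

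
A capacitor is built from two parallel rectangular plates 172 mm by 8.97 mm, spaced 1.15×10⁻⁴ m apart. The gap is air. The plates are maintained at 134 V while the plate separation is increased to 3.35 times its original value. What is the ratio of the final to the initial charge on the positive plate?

Q₂/Q₁ ≈ 0.299

Battery connected ⇒ V is held fixed.
C₂ = 0.299 C₁ and Q = CV, so Q₂/Q₁ = C₂/C₁ = 0.299.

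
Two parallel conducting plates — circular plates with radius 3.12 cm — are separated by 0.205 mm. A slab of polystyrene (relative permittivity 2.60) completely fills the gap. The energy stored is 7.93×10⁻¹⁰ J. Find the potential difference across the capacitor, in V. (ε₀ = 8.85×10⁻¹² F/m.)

V ≈ 2.15 V

A = π(3.12 cm)² = 3.06×10⁻³ m².
C = κε₀A/d = 2.60 × 8.85×10⁻¹² × 3.06×10⁻³ / 2.05×10⁻⁴ = 3.43×10⁻¹⁰ F.
V = √(2U/C) = √(2 × 7.93×10⁻¹⁰ / 3.43×10⁻¹⁰) = 2.15 V.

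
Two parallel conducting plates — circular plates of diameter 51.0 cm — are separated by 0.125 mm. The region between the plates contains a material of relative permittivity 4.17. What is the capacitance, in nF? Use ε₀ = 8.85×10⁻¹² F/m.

C ≈ 60.3 nF

A = π(51.0/2 cm)² = 0.204 m².
C = κε₀A/d = 4.17 × 8.85×10⁻¹² × 0.204 / 1.25×10⁻⁴ = 6.03×10⁻⁸ F.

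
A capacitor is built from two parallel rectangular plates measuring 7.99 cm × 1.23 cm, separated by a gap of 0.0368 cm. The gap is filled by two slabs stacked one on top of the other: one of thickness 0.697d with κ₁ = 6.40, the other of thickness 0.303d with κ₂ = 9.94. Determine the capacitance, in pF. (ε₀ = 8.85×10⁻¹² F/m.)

A = 7.99 × 1.23 cm² = 9.83×10⁻⁴ m².
Stacked slabs ⇒ two capacitors in series, each with the full plate area.
C₁ = κ₁ε₀A/d₁ = 6.40 × 8.85×10⁻¹² × 9.83×10⁻⁴ / 2.56×10⁻⁴ = 2.17×10⁻¹⁰ F.
C₂ = κ₂ε₀A/d₂ = 9.94 × 8.85×10⁻¹² × 9.83×10⁻⁴ / 1.12×10⁻⁴ = 7.75×10⁻¹⁰ F.
C = (1/C₁ + 1/C₂)⁻¹ = 1.70×10⁻¹⁰ F.

C ≈ 170 pF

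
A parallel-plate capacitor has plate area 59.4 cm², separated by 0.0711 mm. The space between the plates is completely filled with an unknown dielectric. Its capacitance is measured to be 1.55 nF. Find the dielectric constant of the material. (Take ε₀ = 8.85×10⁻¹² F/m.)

A = 59.4 cm² = 5.94×10⁻³ m².
κ = Cd/(ε₀A) = 1.55×10⁻⁹ × 7.11×10⁻⁵ / (8.85×10⁻¹² × 5.94×10⁻³) = 2.10.

κ ≈ 2.10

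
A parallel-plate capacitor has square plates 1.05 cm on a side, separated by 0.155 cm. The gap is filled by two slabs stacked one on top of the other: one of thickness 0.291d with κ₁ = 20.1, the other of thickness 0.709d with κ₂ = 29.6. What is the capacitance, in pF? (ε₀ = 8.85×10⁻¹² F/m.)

A = (1.05 cm)² = 1.10×10⁻⁴ m².
Stacked slabs ⇒ two capacitors in series, each with the full plate area.
C₁ = κ₁ε₀A/d₁ = 20.1 × 8.85×10⁻¹² × 1.10×10⁻⁴ / 4.51×10⁻⁴ = 4.35×10⁻¹¹ F.
C₂ = κ₂ε₀A/d₂ = 29.6 × 8.85×10⁻¹² × 1.10×10⁻⁴ / 1.10×10⁻³ = 2.63×10⁻¹¹ F.
C = (1/C₁ + 1/C₂)⁻¹ = 1.64×10⁻¹¹ F.

16.4 pF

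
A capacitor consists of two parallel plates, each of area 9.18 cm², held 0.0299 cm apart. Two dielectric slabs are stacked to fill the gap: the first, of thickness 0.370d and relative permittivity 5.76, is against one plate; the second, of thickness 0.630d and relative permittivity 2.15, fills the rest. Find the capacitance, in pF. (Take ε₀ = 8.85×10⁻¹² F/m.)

C ≈ 76.1 pF

A = 9.18 cm² = 9.18×10⁻⁴ m².
Stacked slabs ⇒ two capacitors in series, each with the full plate area.
C₁ = κ₁ε₀A/d₁ = 5.76 × 8.85×10⁻¹² × 9.18×10⁻⁴ / 1.11×10⁻⁴ = 4.23×10⁻¹⁰ F.
C₂ = κ₂ε₀A/d₂ = 2.15 × 8.85×10⁻¹² × 9.18×10⁻⁴ / 1.88×10⁻⁴ = 9.27×10⁻¹¹ F.
C = (1/C₁ + 1/C₂)⁻¹ = 7.61×10⁻¹¹ F.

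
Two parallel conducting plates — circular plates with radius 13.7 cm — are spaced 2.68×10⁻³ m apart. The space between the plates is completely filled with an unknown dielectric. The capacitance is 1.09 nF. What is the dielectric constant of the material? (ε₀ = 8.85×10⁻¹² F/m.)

A = π(13.7 cm)² = 5.90×10⁻² m².
κ = Cd/(ε₀A) = 1.09×10⁻⁹ × 2.68×10⁻³ / (8.85×10⁻¹² × 5.90×10⁻²) = 5.60.

5.60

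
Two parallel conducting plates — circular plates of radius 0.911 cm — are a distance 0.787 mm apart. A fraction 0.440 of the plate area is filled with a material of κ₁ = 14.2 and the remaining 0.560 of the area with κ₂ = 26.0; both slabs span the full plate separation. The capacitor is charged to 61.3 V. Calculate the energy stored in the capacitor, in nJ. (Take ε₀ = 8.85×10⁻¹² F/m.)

A = π(0.911 cm)² = 2.61×10⁻⁴ m².
Side-by-side slabs ⇒ two capacitors in parallel, each spanning the full gap.
C₁ = κ₁ε₀A₁/d = 14.2 × 8.85×10⁻¹² × 1.15×10⁻⁴ / 7.87×10⁻⁴ = 1.83×10⁻¹¹ F.
C₂ = κ₂ε₀A₂/d = 26.0 × 8.85×10⁻¹² × 1.46×10⁻⁴ / 7.87×10⁻⁴ = 4.27×10⁻¹¹ F.
C = C₁ + C₂ = 6.10×10⁻¹¹ F.
U = ½CV² = ½ × 6.10×10⁻¹¹ × (61.3)² = 1.15×10⁻⁷ J.

U ≈ 115 nJ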